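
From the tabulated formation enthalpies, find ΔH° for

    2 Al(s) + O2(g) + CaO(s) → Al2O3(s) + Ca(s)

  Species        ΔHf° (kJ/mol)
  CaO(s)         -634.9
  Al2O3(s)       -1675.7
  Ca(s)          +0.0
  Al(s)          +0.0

ΔH° = -1040.8 kJ/mol

Products: 1·(-1675.7) + 1·(+0.0) = -1675.7
Reactants: 2·(+0.0) + 1·(+0.0) + 1·(-634.9) = -634.9
ΔH° = (-1675.7) − (-634.9) = -1040.8 kJ/mol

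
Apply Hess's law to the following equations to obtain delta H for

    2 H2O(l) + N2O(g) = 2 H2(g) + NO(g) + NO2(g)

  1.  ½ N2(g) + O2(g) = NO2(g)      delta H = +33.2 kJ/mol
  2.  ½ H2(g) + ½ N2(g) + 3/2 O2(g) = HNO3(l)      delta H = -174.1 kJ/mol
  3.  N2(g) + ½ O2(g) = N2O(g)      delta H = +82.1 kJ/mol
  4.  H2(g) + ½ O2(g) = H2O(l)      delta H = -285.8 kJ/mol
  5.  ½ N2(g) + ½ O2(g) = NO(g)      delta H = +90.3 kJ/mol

delta H = 613.0 kJ/mol

eq. 1 as written (NO2(g) already on the product side): +33.2 kJ/mol
eq. 2: not needed (HNO3(l) appears nowhere else).
eq. 3 reversed (reverse to put N2O(g) on the reactant side): -82.1 kJ/mol
eq. 4 reversed and × 2 (reverse to put H2O(l) on the reactant side; scale by 2 for the 2 H2O(l)): (-2)·(-285.8) = +571.6 kJ/mol
eq. 5 as written (NO(g) already on the product side): +90.3 kJ/mol
Combining the equations, delta H = (1)·(+33.2) + (-1)·(+82.1) + (-2)·(-285.8) + (1)·(+90.3) = 613.0 kJ/mol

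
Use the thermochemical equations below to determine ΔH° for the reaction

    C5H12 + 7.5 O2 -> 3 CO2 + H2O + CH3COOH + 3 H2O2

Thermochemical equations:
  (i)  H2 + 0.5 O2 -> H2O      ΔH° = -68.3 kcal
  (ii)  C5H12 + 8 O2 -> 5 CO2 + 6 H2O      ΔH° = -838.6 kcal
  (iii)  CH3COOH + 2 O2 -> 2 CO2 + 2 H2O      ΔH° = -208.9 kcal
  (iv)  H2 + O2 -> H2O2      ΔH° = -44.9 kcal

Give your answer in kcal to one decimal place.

(i) reversed and × 3: (-3)·(-68.3) = +204.9 kcal
(ii) as written: -838.6 kcal
(iii) reversed: +208.9 kcal
(iv) × 3: (3)·(-44.9) = -134.7 kcal
By Hess's law, ΔH° = (+204.9) + (-838.6) + (+208.9) + (-134.7) = -559.5 kcal

ΔH° = -559.5 kcal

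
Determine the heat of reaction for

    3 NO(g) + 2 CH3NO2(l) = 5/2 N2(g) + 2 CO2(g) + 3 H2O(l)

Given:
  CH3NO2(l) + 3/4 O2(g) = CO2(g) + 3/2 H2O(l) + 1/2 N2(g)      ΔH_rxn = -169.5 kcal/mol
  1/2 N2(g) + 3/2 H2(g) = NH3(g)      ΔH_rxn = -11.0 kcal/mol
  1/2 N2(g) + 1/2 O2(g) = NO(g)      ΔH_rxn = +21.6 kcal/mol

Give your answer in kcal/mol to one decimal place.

ΔH_rxn = -403.8 kcal/mol

equation 1 × 2: (2)·(-169.5) = -339.0 kcal/mol
equation 2: not needed.
equation 3 reversed and × 3: (-3)·(+21.6) = -64.8 kcal/mol
ΔH_rxn = (-339.0) + (-64.8) = -403.8 kcal/mol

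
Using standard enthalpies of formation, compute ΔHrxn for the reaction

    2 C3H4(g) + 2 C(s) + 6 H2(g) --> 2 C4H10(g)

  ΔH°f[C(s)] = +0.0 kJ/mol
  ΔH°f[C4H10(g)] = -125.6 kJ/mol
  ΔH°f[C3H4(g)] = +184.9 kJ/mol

ΔHrxn = -621.0 kJ/mol

Products: 2·(-125.6) = -251.2
Reactants: 2·(+184.9) + 2·(+0.0) + 6·(+0.0) = +369.8
ΔHrxn = (-251.2) − (+369.8) = -621.0 kJ/mol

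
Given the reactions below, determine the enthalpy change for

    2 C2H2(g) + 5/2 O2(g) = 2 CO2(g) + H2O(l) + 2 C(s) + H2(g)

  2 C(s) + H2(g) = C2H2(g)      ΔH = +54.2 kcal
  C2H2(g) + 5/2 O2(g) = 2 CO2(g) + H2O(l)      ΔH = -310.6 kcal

ΔH = -364.8 kcal

equation 1 reversed (C(s) must end up as a product): -54.2 kcal
equation 2 as written (CO2(g) already on the product side): -310.6 kcal
ΔH = (-1)·(+54.2) + (1)·(-310.6) = -364.8 kcal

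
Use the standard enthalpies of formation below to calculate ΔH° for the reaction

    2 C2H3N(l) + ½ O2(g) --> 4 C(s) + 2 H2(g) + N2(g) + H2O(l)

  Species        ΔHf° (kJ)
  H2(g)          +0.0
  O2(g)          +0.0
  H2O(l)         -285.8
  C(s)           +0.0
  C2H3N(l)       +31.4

ΔH° = -348.6 kJ

ΔH°rxn = Σ nΔHf°(products) − Σ nΔHf°(reactants).
Products: 4·(+0.0) + 2·(+0.0) + 1·(+0.0) + 1·(-285.8) = -285.8
Reactants: 2·(+31.4) + 1/2·(+0.0) = +62.8
ΔH° = (-285.8) − (+62.8) = -348.6 kJ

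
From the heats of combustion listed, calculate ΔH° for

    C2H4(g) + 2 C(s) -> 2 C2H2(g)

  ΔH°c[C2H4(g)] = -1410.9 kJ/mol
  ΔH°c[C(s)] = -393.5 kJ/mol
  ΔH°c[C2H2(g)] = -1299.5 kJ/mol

ΔH° = 401.1 kJ/mol

With combustion enthalpies, reactants minus products:
= [1·(-1410.9) + 2·(-393.5)] − [2·(-1299.5)]
= 401.1 kJ/mol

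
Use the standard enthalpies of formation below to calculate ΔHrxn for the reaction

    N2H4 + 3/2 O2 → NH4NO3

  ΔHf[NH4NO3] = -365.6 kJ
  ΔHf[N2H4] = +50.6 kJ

ΔHrxn = -416.2 kJ

ΔH°rxn = Σ nΔHf°(products) − Σ nΔHf°(reactants).
Products: 1·(-365.6) = -365.6
Reactants: 1·(+50.6) + 3/2·(+0.0) = +50.6
ΔHrxn = (-365.6) − (+50.6) = -416.2 kJ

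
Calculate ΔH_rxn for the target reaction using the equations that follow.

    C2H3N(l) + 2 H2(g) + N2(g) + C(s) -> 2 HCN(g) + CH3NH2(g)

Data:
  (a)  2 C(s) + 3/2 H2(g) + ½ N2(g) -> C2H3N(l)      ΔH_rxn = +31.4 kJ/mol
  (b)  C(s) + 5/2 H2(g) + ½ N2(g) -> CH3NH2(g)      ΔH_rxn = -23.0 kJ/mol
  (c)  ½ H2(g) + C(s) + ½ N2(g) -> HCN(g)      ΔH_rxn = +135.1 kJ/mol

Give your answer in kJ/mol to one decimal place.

ΔH_rxn = 215.8 kJ/mol

(a) reversed: -31.4 kJ/mol
(b) as written: -23.0 kJ/mol
(c) × 2: (2)·(+135.1) = +270.2 kJ/mol
ΔH_rxn = (-1)·(+31.4) + (1)·(-23.0) + (2)·(+135.1) = 215.8 kJ/mol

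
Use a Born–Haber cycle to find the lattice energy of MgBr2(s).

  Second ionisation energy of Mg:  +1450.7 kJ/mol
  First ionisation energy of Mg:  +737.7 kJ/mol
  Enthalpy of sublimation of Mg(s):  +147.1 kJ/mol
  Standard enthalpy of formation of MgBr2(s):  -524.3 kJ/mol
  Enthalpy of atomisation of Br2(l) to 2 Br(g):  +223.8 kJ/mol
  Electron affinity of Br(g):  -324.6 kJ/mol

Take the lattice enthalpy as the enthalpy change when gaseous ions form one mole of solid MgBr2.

ΔHf° = 1·ΔHsub + 1·(ΣIE) + 1·D(Br2) + 2·EA + U
-524.3 = 1·(+147.1) + 1·(+2188.4) + 1·(+223.8) + 2·(-324.6) + U
U = -524.3 − (+1910.1) = -2434.4 kJ/mol

U = -2434.4 kJ/mol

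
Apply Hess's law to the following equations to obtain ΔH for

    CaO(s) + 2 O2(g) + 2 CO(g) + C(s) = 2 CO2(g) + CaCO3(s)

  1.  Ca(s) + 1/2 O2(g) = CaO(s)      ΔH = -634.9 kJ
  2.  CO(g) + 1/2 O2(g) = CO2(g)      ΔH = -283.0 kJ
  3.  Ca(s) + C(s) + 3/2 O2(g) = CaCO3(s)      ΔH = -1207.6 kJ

ΔH = -1138.7 kJ

eq. 1 reversed (reverse to put CaO(s) on the reactant side): +634.9 kJ
eq. 2 × 2 (×2 to match 2 CO(g) in the target): (2)·(-283.0) = -566.0 kJ
eq. 3 as written (CaCO3(s) already on the product side): -1207.6 kJ
Since enthalpy is a state function, ΔH = (-1)·(-634.9) + (2)·(-283.0) + (1)·(-1207.6) = -1138.7 kJ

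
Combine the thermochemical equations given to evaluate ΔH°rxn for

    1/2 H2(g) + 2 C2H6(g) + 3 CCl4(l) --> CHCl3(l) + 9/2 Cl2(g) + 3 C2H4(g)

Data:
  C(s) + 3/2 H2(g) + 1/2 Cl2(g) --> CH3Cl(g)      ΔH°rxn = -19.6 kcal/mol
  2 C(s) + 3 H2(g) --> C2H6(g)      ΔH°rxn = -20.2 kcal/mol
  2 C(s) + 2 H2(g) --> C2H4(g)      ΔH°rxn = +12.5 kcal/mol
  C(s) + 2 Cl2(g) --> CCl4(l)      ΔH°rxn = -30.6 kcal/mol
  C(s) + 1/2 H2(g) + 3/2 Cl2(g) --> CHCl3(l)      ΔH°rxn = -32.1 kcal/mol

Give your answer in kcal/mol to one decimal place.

equation 1: not needed (CH3Cl(g) appears nowhere else).
equation 2 reversed and × 2 (reverse to put C2H6(g) on the reactant side; ×2 to match 2 C2H6(g) in the target): (-2)·(-20.2) = +40.4 kcal/mol
equation 3 × 3 (×3 to match 3 C2H4(g) in the target): (3)·(+12.5) = +37.5 kcal/mol
equation 4 reversed and × 3 (reverse to put CCl4(l) on the reactant side; scale by 3 for the 3 CCl4(l)): (-3)·(-30.6) = +91.8 kcal/mol
equation 5 as written (CHCl3(l) already on the product side): -32.1 kcal/mol
ΔH°rxn = (-2)·(-20.2) + (3)·(+12.5) + (-3)·(-30.6) + (1)·(-32.1) = 137.6 kcal/mol

ΔH°rxn = 137.6 kcal/mol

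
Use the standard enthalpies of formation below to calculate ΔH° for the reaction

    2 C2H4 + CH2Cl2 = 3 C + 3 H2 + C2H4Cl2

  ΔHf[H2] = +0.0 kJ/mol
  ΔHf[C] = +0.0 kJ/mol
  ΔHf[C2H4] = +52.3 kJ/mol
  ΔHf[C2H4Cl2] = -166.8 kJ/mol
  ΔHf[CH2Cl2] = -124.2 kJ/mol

ΔH° = -147.2 kJ/mol

Products: 3·(+0.0) + 3·(+0.0) + 1·(-166.8) = -166.8
Reactants: 2·(+52.3) + 1·(-124.2) = -19.6
ΔH° = (-166.8) − (-19.6) = -147.2 kJ/mol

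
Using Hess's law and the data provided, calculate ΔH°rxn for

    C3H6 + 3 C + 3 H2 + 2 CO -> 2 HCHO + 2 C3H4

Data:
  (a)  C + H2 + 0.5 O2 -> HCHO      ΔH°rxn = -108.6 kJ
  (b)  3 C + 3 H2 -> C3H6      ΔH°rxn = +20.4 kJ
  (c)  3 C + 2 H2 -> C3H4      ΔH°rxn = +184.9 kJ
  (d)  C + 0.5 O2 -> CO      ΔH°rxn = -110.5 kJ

ΔH°rxn = 353.2 kJ

(a) × 2: (2)·(-108.6) = -217.2 kJ
(b) reversed: -20.4 kJ
(c) × 2: (2)·(+184.9) = +369.8 kJ
(d) reversed and × 2: (-2)·(-110.5) = +221.0 kJ
ΔH°rxn = (-217.2) + (-20.4) + (+369.8) + (+221.0) = 353.2 kJ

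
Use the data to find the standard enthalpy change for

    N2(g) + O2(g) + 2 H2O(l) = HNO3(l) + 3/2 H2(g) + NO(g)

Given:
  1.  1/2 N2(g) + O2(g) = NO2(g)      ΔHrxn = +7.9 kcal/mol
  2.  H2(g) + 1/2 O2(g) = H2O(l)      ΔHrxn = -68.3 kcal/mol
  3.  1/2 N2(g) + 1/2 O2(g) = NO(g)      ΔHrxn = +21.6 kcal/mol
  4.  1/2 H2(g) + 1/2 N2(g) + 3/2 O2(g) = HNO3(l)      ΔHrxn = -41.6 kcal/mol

ΔHrxn = 116.6 kcal/mol

eq. 1: not needed (NO2(g) appears nowhere else).
eq. 2 reversed and × 2 (reverse to put H2O(l) on the reactant side; ×2 to match 2 H2O(l) in the target): (-2)·(-68.3) = +136.6 kcal/mol
eq. 3 as written (NO(g) already on the product side): +21.6 kcal/mol
eq. 4 as written (HNO3(l) already on the product side): -41.6 kcal/mol
ΔHrxn = (-2)·(-68.3) + (1)·(+21.6) + (1)·(-41.6) = 116.6 kcal/mol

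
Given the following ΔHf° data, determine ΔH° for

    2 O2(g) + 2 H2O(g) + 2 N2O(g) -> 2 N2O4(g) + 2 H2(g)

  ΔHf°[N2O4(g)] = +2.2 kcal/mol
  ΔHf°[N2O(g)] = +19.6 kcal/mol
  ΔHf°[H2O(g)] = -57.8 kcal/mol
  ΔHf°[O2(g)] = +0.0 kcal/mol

ΔH° = 80.8 kcal/mol

Products: 2·(+2.2) + 2·(+0.0) = +4.4
Reactants: 2·(+0.0) + 2·(-57.8) + 2·(+19.6) = -76.4
ΔH° = (+4.4) − (-76.4) = 80.8 kcal/mol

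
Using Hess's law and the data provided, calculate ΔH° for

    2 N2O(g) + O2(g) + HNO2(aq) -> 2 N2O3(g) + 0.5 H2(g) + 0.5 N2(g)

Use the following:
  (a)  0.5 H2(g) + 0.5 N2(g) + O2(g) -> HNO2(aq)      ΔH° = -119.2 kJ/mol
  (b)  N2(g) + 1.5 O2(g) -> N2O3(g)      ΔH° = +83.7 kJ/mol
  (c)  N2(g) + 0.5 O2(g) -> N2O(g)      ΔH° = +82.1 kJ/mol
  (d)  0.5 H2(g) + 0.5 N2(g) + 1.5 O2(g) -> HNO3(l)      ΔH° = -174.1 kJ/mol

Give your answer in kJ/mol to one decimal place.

(a) reversed: +119.2 kJ/mol
(b) × 2: (2)·(+83.7) = +167.4 kJ/mol
(c) reversed and × 2: (-2)·(+82.1) = -164.2 kJ/mol
(d): not needed.
Since enthalpy is a state function, ΔH° = (+119.2) + (+167.4) + (-164.2) = 122.4 kJ/mol

ΔH° = 122.4 kJ/mol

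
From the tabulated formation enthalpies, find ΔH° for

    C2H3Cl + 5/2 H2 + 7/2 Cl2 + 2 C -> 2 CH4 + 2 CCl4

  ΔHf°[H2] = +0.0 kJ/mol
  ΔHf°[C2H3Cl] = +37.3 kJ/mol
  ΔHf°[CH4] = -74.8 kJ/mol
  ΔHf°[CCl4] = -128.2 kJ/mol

ΔH° = -443.3 kJ/mol

ΔH°rxn = Σ nΔHf°(products) − Σ nΔHf°(reactants).
Products: 2·(-74.8) + 2·(-128.2) = -406.0
Reactants: 1·(+37.3) + 5/2·(+0.0) + 7/2·(+0.0) + 2·(+0.0) = +37.3
ΔH° = (-406.0) − (+37.3) = -443.3 kJ/mol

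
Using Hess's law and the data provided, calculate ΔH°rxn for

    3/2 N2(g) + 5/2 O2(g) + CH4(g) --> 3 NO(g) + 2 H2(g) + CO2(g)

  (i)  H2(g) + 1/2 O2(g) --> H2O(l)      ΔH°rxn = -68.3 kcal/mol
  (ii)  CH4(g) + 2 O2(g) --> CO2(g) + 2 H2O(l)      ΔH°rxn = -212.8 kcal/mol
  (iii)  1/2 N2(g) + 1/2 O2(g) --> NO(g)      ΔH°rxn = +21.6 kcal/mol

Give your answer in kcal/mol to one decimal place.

ΔH°rxn = -11.4 kcal/mol

(i) reversed and × 2: (-2)·(-68.3) = +136.6 kcal/mol
(ii) as written: -212.8 kcal/mol
(iii) × 3: (3)·(+21.6) = +64.8 kcal/mol
ΔH°rxn = (-2)·(-68.3) + (1)·(-212.8) + (3)·(+21.6) = -11.4 kcal/mol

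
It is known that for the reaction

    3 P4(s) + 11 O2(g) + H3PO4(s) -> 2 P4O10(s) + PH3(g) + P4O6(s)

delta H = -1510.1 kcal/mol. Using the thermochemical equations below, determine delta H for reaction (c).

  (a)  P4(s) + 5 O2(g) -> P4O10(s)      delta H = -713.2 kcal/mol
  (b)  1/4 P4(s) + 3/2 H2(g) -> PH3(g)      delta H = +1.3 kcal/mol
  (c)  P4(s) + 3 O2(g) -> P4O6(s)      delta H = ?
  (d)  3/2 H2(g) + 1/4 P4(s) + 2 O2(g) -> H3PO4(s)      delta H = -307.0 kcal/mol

(a) × 2 (scale by 2 for the 2 P4O10(s)): (2)·(-713.2) = -1426.4 kcal/mol
(b) as written (PH3(g) already on the product side): +1.3 kcal/mol
(c) as written (P4O6(s) already on the product side): contributes x
(d) reversed (reverse to put H3PO4(s) on the reactant side): +307.0 kcal/mol
-1510.1 = (-1426.4) + (+1.3) + (+307.0) + x
x = (-1510.1 − (-1118.1)) / (1) = -392.0 kcal/mol

delta H = -392.0 kcal/mol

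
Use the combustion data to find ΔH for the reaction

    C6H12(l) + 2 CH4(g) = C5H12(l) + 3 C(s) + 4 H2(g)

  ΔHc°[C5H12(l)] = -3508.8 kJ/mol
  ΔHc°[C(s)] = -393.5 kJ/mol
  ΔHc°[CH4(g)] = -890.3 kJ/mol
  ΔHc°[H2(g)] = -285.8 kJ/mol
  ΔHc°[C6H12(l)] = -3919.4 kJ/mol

ΔH = 132.5 kJ/mol

With combustion enthalpies, reactants minus products:
= [1·(-3919.4) + 2·(-890.3)] − [1·(-3508.8) + 3·(-393.5) + 4·(-285.8)]
= 132.5 kJ/mol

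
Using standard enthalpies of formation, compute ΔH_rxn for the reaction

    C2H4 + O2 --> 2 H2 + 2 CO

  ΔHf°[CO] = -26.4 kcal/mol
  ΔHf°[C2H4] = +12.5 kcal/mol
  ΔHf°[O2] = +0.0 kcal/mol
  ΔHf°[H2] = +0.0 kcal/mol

ΔH°rxn = Σ nΔHf°(products) − Σ nΔHf°(reactants).
Products: 2·(+0.0) + 2·(-26.4) = -52.8
Reactants: 1·(+12.5) + 1·(+0.0) = +12.5
ΔH_rxn = (-52.8) − (+12.5) = -65.3 kcal/mol

ΔH_rxn = -65.3 kcal/mol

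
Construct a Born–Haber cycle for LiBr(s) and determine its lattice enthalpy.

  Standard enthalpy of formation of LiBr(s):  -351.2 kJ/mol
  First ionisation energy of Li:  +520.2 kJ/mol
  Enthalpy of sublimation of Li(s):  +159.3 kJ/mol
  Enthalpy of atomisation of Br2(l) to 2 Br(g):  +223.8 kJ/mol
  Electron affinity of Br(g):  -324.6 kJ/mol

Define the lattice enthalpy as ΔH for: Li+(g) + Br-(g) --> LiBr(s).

U = -818.0 kJ/mol

ΔHf° = 1·ΔHsub + 1·(ΣIE) + 1/2·D(Br2) + 1·EA + U
-351.2 = 1·(+159.3) + 1·(+520.2) + 1/2·(+223.8) + 1·(-324.6) + U
U = -351.2 − (+466.8) = -818.0 kJ/mol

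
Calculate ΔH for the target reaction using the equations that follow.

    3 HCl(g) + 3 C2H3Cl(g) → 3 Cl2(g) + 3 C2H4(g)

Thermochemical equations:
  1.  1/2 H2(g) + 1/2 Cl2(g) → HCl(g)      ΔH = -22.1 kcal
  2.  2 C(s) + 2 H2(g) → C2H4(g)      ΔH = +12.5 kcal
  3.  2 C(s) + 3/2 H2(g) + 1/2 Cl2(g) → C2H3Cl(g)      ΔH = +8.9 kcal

ΔH = 77.1 kcal

eq. 1 reversed and × 3: (-3)·(-22.1) = +66.3 kcal
eq. 2 × 3: (3)·(+12.5) = +37.5 kcal
eq. 3 reversed and × 3: (-3)·(+8.9) = -26.7 kcal
ΔH = (-3)·(-22.1) + (3)·(+12.5) + (-3)·(+8.9) = 77.1 kcal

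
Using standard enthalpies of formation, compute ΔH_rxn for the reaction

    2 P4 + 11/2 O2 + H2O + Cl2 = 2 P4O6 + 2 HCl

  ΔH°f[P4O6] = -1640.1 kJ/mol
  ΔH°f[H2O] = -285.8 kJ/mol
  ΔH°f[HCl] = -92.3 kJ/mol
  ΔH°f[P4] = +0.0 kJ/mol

ΔH°rxn = Σ nΔHf°(products) − Σ nΔHf°(reactants).
Products: 2·(-1640.1) + 2·(-92.3) = -3464.8
Reactants: 2·(+0.0) + 11/2·(+0.0) + 1·(-285.8) + 1·(+0.0) = -285.8
ΔH_rxn = (-3464.8) − (-285.8) = -3179.0 kJ/mol

ΔH_rxn = -3179.0 kJ/mol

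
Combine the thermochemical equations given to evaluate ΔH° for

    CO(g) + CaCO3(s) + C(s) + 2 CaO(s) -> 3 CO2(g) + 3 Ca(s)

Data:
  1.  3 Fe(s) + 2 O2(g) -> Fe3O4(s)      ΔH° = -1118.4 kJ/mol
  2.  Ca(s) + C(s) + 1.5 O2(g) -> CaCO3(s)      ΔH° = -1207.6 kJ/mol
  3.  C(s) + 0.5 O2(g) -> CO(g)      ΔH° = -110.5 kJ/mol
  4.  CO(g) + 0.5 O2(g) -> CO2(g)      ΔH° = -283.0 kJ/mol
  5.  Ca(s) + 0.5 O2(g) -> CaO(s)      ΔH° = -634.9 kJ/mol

eq. 1: not needed (Fe(s) appears nowhere else).
eq. 2 reversed (CaCO3(s) must end up as a reactant): +1207.6 kJ/mol
eq. 3 × 2: (2)·(-110.5) = -221.0 kJ/mol
eq. 4 × 3 (×3 to match 3 CO2(g) in the target): (3)·(-283.0) = -849.0 kJ/mol
eq. 5 reversed and × 2 (reverse to put CaO(s) on the reactant side; scale by 2 for the 2 CaO(s)): (-2)·(-634.9) = +1269.8 kJ/mol
ΔH° = (+1207.6) + (-221.0) + (-849.0) + (+1269.8) = 1407.4 kJ/mol

ΔH° = 1407.4 kJ/mol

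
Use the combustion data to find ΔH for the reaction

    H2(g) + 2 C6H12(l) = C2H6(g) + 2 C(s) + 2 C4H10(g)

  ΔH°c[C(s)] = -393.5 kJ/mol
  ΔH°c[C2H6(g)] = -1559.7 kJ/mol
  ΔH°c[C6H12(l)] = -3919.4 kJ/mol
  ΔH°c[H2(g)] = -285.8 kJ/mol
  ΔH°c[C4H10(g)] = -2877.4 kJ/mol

Using ΔH = Σ nΔHc°(reactants) − Σ nΔHc°(products):
= [1·(-285.8) + 2·(-3919.4)] − [1·(-1559.7) + 2·(-393.5) + 2·(-2877.4)]
= -23.1 kJ/mol

ΔH = -23.1 kJ/mol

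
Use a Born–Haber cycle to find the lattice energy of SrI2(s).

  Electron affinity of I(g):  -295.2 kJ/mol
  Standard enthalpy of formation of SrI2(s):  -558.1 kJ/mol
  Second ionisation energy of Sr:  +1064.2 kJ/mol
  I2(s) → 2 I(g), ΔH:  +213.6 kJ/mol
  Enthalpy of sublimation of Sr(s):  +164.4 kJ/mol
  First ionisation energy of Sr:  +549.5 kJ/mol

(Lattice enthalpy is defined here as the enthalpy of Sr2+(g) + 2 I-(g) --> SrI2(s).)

U = -1959.4 kJ/mol

ΔHf° = 1·ΔHsub + 1·(ΣIE) + 1·D(I2) + 2·EA + U
-558.1 = 1·(+164.4) + 1·(+1613.7) + 1·(+213.6) + 2·(-295.2) + U
U = -558.1 − (+1401.3) = -1959.4 kJ/mol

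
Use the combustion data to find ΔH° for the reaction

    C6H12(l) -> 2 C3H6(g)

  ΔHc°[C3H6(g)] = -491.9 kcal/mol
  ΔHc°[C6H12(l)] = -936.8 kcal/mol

ΔH° = 47.0 kcal/mol

Using ΔH = Σ nΔHc°(reactants) − Σ nΔHc°(products):
= [1·(-936.8)] − [2·(-491.9)]
= 47.0 kcal/mol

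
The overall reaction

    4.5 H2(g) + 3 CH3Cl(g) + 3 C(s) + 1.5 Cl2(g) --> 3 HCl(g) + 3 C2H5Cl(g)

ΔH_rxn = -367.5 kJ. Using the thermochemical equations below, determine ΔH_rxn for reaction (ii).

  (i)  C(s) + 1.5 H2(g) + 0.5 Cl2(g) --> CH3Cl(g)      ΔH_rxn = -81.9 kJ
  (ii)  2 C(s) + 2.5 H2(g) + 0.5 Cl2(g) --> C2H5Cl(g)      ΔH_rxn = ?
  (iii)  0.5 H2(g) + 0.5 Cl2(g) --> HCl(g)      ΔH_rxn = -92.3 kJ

(i) reversed and × 3 (reverse to put CH3Cl(g) on the reactant side; ×3 to match 3 CH3Cl(g) in the target): (-3)·(-81.9) = +245.7 kJ
(ii) × 3 (scale by 3 for the 3 C2H5Cl(g)): contributes 3·x
(iii) × 3 (scale by 3 for the 3 HCl(g)): (3)·(-92.3) = -276.9 kJ
-367.5 = (+245.7) + (-276.9) + 3·x
x = (-367.5 − (-31.2)) / (3) = -112.1 kJ

ΔH_rxn = -112.1 kJ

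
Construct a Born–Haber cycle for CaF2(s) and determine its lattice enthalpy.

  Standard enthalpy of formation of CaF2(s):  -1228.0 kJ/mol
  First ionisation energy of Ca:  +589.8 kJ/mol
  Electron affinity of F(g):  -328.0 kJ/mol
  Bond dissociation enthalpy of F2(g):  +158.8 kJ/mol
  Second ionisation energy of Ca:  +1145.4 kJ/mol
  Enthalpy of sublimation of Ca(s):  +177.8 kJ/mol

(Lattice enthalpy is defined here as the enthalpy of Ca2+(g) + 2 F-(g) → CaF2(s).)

U = -2643.8 kJ/mol

ΔHf° = 1·ΔHsub + 1·(ΣIE) + 1·D(F2) + 2·EA + U
-1228.0 = 1·(+177.8) + 1·(+1735.2) + 1·(+158.8) + 2·(-328.0) + U
U = -1228.0 − (+1415.8) = -2643.8 kJ/mol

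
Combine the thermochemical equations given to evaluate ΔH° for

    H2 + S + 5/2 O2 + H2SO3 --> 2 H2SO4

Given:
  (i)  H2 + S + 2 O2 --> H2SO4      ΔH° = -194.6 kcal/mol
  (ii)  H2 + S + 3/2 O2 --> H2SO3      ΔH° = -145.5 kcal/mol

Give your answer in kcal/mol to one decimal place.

(i) × 2 (×2 to match 2 H2SO4 in the target): (2)·(-194.6) = -389.2 kcal/mol
(ii) reversed (H2SO3 must end up as a reactant): +145.5 kcal/mol
ΔH° = (2)·(-194.6) + (-1)·(-145.5) = -243.7 kcal/mol

ΔH° = -243.7 kcal/mol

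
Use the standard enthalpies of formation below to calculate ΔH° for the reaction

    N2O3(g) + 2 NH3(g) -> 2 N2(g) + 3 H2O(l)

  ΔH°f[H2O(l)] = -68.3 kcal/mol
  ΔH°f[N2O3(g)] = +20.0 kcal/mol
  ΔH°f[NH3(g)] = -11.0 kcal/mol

ΔH° = -202.9 kcal/mol

Products: 2·(+0.0) + 3·(-68.3) = -204.9
Reactants: 1·(+20.0) + 2·(-11.0) = -2.0
ΔH° = (-204.9) − (-2.0) = -202.9 kcal/mol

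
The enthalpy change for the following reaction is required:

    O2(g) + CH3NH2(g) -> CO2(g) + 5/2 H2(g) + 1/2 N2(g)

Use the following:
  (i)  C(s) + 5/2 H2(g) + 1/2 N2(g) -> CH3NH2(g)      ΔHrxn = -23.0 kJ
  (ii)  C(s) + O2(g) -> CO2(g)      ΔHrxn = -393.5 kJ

ΔHrxn = -370.5 kJ

(i) reversed: +23.0 kJ
(ii) as written: -393.5 kJ
ΔHrxn = (-1)·(-23.0) + (1)·(-393.5) = -370.5 kJ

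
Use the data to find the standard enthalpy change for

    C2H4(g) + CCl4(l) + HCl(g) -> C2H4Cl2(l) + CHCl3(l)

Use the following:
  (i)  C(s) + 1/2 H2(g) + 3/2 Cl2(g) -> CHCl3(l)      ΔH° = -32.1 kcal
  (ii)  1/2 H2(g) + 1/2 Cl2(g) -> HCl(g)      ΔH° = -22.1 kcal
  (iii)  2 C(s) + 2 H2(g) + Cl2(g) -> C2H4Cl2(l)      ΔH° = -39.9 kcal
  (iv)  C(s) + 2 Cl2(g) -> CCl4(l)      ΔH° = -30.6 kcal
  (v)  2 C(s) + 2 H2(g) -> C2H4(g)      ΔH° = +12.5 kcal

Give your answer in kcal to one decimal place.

ΔH° = -31.8 kcal

(i) as written: -32.1 kcal
(ii) reversed: +22.1 kcal
(iii) as written: -39.9 kcal
(iv) reversed: +30.6 kcal
(v) reversed: -12.5 kcal
Since enthalpy is a state function, ΔH° = (-32.1) + (+22.1) + (-39.9) + (+30.6) + (-12.5) = -31.8 kcal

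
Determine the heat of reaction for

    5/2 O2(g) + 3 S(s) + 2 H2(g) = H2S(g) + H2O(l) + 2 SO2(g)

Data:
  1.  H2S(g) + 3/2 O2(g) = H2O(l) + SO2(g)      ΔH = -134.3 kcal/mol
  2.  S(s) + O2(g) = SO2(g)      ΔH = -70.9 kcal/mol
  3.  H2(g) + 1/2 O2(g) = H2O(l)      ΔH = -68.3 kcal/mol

ΔH = -215.0 kcal/mol

eq. 1 reversed (reverse to put H2S(g) on the product side): +134.3 kcal/mol
eq. 2 × 3 (scale by 3 for the 3 S(s)): (3)·(-70.9) = -212.7 kcal/mol
eq. 3 × 2 (×2 to match 2 H2(g) in the target): (2)·(-68.3) = -136.6 kcal/mol
Since enthalpy is a state function, ΔH = (+134.3) + (-212.7) + (-136.6) = -215.0 kcal/mol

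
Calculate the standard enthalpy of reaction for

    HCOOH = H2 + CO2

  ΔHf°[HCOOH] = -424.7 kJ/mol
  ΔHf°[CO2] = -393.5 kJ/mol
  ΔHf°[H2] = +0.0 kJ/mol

ΔH° = 31.2 kJ/mol

ΔH°rxn = Σ nΔHf°(products) − Σ nΔHf°(reactants).
Products: 1·(+0.0) + 1·(-393.5) = -393.5
Reactants: 1·(-424.7) = -424.7
ΔH° = (-393.5) − (-424.7) = 31.2 kJ/mol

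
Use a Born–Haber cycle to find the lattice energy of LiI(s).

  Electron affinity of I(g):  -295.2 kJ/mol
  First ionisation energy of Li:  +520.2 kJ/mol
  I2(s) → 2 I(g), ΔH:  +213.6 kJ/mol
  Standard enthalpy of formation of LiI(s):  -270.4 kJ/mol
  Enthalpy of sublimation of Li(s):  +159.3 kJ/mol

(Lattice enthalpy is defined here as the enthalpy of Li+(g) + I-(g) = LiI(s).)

ΔHf° = 1·ΔHsub + 1·(ΣIE) + 1/2·D(I2) + 1·EA + U
-270.4 = 1·(+159.3) + 1·(+520.2) + 1/2·(+213.6) + 1·(-295.2) + U
U = -270.4 − (+491.1) = -761.5 kJ/mol

U = -761.5 kJ/mol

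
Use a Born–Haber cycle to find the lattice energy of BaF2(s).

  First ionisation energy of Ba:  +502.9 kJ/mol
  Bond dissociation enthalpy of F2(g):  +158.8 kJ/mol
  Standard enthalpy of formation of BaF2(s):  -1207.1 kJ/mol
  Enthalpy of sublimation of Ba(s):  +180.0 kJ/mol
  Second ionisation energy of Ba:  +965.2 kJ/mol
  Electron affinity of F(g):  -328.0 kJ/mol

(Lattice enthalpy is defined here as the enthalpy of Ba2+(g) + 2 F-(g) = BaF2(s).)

U = -2358.0 kJ/mol

ΔHf° = 1·ΔHsub + 1·(ΣIE) + 1·D(F2) + 2·EA + U
-1207.1 = 1·(+180.0) + 1·(+1468.1) + 1·(+158.8) + 2·(-328.0) + U
U = -1207.1 − (+1150.9) = -2358.0 kJ/mol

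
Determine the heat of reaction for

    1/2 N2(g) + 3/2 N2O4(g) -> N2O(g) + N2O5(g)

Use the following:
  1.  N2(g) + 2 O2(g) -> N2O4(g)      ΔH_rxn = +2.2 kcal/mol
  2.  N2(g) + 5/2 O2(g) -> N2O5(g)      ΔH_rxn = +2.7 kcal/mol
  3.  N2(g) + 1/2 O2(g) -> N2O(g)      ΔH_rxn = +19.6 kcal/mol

ΔH_rxn = 19.0 kcal/mol

eq. 1 reversed and × 3/2 (N2O4(g) must end up as a reactant; scale by 3/2 for the 3/2 N2O4(g)): (-3/2)·(+2.2) = -3.3 kcal/mol
eq. 2 as written (N2O5(g) already on the product side): +2.7 kcal/mol
eq. 3 as written (N2O(g) already on the product side): +19.6 kcal/mol
By Hess's law, ΔH_rxn = (-3.3) + (+2.7) + (+19.6) = 19.0 kcal/mol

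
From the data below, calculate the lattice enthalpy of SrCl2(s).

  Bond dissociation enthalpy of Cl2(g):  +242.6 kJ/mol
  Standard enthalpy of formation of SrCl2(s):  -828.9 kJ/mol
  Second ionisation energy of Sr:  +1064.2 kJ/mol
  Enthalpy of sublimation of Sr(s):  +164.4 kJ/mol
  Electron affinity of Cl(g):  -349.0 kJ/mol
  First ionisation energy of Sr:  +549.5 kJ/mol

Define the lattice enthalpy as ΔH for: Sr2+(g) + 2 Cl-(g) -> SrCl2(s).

U = -2151.6 kJ/mol

ΔHf° = 1·ΔHsub + 1·(ΣIE) + 1·D(Cl2) + 2·EA + U
-828.9 = 1·(+164.4) + 1·(+1613.7) + 1·(+242.6) + 2·(-349.0) + U
U = -828.9 − (+1322.7) = -2151.6 kJ/mol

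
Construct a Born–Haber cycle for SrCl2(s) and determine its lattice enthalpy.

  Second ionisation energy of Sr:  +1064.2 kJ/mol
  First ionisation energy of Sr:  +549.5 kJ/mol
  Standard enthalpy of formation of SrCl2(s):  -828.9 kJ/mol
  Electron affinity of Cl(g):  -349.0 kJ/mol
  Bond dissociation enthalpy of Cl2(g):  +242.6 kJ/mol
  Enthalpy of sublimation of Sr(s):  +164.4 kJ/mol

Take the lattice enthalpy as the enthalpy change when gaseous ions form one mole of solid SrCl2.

ΔHf° = 1·ΔHsub + 1·(ΣIE) + 1·D(Cl2) + 2·EA + U
-828.9 = 1·(+164.4) + 1·(+1613.7) + 1·(+242.6) + 2·(-349.0) + U
U = -828.9 − (+1322.7) = -2151.6 kJ/mol

U = -2151.6 kJ/mol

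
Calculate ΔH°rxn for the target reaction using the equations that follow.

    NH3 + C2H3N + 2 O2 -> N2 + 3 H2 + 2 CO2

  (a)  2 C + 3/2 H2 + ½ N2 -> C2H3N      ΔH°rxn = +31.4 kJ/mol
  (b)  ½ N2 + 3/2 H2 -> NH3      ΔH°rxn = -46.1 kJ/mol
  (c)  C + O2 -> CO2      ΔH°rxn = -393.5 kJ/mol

ΔH°rxn = -772.3 kJ/mol

(a) reversed (reverse to put C2H3N on the reactant side): -31.4 kJ/mol
(b) reversed (reverse to put NH3 on the reactant side): +46.1 kJ/mol
(c) × 2 (scale by 2 for the 2 CO2): (2)·(-393.5) = -787.0 kJ/mol
ΔH°rxn = (-31.4) + (+46.1) + (-787.0) = -772.3 kJ/mol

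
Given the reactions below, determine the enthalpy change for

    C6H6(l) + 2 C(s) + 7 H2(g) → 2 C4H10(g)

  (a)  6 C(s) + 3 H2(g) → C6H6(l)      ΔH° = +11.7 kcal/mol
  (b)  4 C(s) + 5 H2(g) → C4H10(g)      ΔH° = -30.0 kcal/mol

(a) reversed: -11.7 kcal/mol
(b) × 2: (2)·(-30.0) = -60.0 kcal/mol
Since enthalpy is a state function, ΔH° = (-11.7) + (-60.0) = -71.7 kcal/mol

ΔH° = -71.7 kcal/mol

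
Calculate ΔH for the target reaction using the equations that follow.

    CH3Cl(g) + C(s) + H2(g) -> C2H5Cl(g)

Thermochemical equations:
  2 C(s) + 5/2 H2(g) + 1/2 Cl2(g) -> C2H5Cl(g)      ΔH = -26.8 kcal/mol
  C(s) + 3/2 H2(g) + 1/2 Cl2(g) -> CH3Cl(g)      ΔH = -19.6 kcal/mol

ΔH = -7.2 kcal/mol

equation 1 as written: -26.8 kcal/mol
equation 2 reversed: +19.6 kcal/mol
Summing the manipulated equations, ΔH = (1)·(-26.8) + (-1)·(-19.6) = -7.2 kcal/mol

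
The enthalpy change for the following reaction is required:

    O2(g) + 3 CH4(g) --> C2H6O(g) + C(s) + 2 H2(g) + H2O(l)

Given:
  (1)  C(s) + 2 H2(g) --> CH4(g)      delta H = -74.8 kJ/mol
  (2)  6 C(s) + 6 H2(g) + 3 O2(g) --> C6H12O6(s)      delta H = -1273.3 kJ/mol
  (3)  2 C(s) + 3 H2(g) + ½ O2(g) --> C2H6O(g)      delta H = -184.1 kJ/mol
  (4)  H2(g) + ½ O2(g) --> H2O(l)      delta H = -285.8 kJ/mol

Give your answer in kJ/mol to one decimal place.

(1) reversed and × 3: (-3)·(-74.8) = +224.4 kJ/mol
(2): not needed.
(3) as written: -184.1 kJ/mol
(4) as written: -285.8 kJ/mol
Combining the equations, delta H = (-3)·(-74.8) + (1)·(-184.1) + (1)·(-285.8) = -245.5 kJ/mol

delta H = -245.5 kJ/mol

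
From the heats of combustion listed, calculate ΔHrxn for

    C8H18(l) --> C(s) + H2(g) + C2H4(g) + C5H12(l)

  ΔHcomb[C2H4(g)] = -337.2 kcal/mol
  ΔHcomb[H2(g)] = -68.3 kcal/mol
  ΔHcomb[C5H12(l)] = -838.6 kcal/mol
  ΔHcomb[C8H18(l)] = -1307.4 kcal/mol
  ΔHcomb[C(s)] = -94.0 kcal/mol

With combustion enthalpies, reactants minus products:
= [1·(-1307.4)] − [1·(-94.0) + 1·(-68.3) + 1·(-337.2) + 1·(-838.6)]
= 30.7 kcal/mol

ΔHrxn = 30.7 kcal/mol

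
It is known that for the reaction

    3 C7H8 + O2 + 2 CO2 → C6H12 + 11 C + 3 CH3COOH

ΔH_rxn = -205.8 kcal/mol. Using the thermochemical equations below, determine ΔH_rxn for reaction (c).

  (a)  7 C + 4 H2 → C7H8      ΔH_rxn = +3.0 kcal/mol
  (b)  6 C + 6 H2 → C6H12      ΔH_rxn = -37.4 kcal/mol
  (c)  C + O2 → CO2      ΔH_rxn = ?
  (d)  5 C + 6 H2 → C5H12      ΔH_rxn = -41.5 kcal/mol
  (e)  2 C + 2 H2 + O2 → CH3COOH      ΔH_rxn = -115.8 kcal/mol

(a) reversed and × 3 (C7H8 must end up as a reactant; scale by 3 for the 3 C7H8): (-3)·(+3.0) = -9.0 kcal/mol
(b) as written (C6H12 already on the product side): -37.4 kcal/mol
(c) reversed and × 2 (reverse to put CO2 on the reactant side; scale by 2 for the 2 CO2): contributes −2·x
(d): not needed (C5H12 appears nowhere else).
(e) × 3 (×3 to match 3 CH3COOH in the target): (3)·(-115.8) = -347.4 kcal/mol
-205.8 = (-9.0) + (-37.4) + (-347.4) − 2·x
x = (-205.8 − (-393.8)) / (-2) = -94.0 kcal/mol

ΔH_rxn = -94.0 kcal/mol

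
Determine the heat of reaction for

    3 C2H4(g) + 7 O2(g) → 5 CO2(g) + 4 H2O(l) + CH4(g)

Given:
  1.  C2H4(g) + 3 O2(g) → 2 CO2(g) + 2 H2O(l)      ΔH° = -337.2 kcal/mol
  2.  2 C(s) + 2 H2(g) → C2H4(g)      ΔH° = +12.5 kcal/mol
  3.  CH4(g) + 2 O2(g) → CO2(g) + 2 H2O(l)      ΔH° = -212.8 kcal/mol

eq. 1 × 3: (3)·(-337.2) = -1011.6 kcal/mol
eq. 2: not needed (C(s) appears nowhere else).
eq. 3 reversed (CH4(g) must end up as a product): +212.8 kcal/mol
ΔH° = (3)·(-337.2) + (-1)·(-212.8) = -798.8 kcal/mol

ΔH° = -798.8 kcal/mol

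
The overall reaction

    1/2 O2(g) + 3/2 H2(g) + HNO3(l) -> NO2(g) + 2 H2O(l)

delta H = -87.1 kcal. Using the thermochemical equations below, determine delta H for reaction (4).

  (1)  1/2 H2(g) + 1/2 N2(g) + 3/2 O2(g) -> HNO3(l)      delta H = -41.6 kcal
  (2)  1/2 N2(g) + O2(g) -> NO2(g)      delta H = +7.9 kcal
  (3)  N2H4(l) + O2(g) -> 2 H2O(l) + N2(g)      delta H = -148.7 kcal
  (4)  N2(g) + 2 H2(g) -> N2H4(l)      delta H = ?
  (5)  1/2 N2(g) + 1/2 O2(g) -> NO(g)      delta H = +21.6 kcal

delta H = 12.1 kcal

(1) reversed: +41.6 kcal
(2) as written: +7.9 kcal
(3) as written: -148.7 kcal
(4) as written: contributes x
(5): not needed.
-87.1 = (+41.6) + (+7.9) + (-148.7) + x
x = (-87.1 − (-99.2)) / (1) = 12.1 kcal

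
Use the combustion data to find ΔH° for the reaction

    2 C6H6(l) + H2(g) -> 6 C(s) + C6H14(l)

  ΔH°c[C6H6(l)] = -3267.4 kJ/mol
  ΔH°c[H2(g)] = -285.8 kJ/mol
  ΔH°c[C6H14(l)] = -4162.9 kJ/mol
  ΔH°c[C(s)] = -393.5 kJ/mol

ΔH° = -296.7 kJ/mol

With combustion enthalpies, reactants minus products:
= [2·(-3267.4) + 1·(-285.8)] − [6·(-393.5) + 1·(-4162.9)]
= -296.7 kJ/mol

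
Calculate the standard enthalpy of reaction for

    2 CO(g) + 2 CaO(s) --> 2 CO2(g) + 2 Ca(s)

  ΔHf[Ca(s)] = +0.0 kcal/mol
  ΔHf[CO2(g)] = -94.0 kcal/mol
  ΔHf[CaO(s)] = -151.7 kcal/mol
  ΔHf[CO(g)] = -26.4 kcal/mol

ΔHrxn = 168.2 kcal/mol

Products: 2·(-94.0) + 2·(+0.0) = -188.0
Reactants: 2·(-26.4) + 2·(-151.7) = -356.2
ΔHrxn = (-188.0) − (-356.2) = 168.2 kcal/mol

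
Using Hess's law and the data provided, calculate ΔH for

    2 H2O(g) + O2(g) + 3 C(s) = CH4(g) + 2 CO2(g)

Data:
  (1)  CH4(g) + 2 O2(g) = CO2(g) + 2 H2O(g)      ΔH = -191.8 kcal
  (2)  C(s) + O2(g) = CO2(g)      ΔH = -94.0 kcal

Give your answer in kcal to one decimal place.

(1) reversed (CH4(g) must end up as a product): +191.8 kcal
(2) × 3 (×3 to match 3 C(s) in the target): (3)·(-94.0) = -282.0 kcal
Combining the equations, ΔH = (-1)·(-191.8) + (3)·(-94.0) = -90.2 kcal

ΔH = -90.2 kcal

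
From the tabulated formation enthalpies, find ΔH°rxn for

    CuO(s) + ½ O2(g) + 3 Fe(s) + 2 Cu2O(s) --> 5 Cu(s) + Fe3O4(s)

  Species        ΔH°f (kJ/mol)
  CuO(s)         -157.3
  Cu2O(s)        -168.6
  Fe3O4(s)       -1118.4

Products: 5·(+0.0) + 1·(-1118.4) = -1118.4
Reactants: 1·(-157.3) + 1/2·(+0.0) + 3·(+0.0) + 2·(-168.6) = -494.5
ΔH°rxn = (-1118.4) − (-494.5) = -623.9 kJ/mol

ΔH°rxn = -623.9 kJ/mol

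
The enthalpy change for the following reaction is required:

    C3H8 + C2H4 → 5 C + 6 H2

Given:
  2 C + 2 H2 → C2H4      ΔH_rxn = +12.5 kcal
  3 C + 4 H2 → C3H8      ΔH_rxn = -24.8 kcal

equation 1 reversed: -12.5 kcal
equation 2 reversed: +24.8 kcal
Combining the equations, ΔH_rxn = (-12.5) + (+24.8) = 12.3 kcal

ΔH_rxn = 12.3 kcal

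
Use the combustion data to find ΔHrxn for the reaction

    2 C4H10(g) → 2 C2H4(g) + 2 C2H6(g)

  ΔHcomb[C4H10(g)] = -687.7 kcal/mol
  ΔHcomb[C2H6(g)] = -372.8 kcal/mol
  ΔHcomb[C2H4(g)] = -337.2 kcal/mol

With combustion enthalpies, reactants minus products:
= [2·(-687.7)] − [2·(-337.2) + 2·(-372.8)]
= 44.6 kcal/mol

ΔHrxn = 44.6 kcal/mol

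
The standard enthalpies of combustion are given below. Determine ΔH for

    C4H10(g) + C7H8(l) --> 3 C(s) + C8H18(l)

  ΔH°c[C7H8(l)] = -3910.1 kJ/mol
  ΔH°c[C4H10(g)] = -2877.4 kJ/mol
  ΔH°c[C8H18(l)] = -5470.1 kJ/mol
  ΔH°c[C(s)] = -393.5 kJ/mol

Using ΔH = Σ nΔHc°(reactants) − Σ nΔHc°(products):
= [1·(-2877.4) + 1·(-3910.1)] − [3·(-393.5) + 1·(-5470.1)]
= -136.9 kJ/mol

ΔH = -136.9 kJ/mol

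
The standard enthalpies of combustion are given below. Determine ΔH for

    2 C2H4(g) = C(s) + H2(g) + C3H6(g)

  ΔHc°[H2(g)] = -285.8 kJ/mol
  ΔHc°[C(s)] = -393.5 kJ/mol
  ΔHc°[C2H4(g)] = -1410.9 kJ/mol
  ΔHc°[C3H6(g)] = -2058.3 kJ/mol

ΔH = -84.2 kJ/mol

With combustion enthalpies, reactants minus products:
= [2·(-1410.9)] − [1·(-393.5) + 1·(-285.8) + 1·(-2058.3)]
= -84.2 kJ/mol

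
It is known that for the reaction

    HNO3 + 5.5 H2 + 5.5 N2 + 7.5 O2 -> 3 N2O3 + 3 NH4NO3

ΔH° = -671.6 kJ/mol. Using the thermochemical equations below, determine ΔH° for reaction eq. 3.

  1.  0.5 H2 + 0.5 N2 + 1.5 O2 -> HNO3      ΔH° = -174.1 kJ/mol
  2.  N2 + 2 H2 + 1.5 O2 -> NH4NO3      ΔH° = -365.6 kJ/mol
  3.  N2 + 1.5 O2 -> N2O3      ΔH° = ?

eq. 1 reversed (reverse to put HNO3 on the reactant side): +174.1 kJ/mol
eq. 2 × 3 (×3 to match 3 NH4NO3 in the target): (3)·(-365.6) = -1096.8 kJ/mol
eq. 3 × 3 (scale by 3 for the 3 N2O3): contributes 3·x
-671.6 = (+174.1) + (-1096.8) + 3·x
x = (-671.6 − (-922.7)) / (3) = 83.7 kJ/mol

ΔH° = 83.7 kJ/mol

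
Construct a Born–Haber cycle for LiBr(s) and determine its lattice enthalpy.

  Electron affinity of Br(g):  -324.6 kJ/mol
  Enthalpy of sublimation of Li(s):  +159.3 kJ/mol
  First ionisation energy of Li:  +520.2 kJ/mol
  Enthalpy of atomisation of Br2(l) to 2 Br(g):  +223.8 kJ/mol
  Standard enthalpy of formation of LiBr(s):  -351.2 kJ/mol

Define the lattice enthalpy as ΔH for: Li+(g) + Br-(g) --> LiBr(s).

U = -818.0 kJ/mol

ΔHf° = 1·ΔHsub + 1·(ΣIE) + 1/2·D(Br2) + 1·EA + U
-351.2 = 1·(+159.3) + 1·(+520.2) + 1/2·(+223.8) + 1·(-324.6) + U
U = -351.2 − (+466.8) = -818.0 kJ/mol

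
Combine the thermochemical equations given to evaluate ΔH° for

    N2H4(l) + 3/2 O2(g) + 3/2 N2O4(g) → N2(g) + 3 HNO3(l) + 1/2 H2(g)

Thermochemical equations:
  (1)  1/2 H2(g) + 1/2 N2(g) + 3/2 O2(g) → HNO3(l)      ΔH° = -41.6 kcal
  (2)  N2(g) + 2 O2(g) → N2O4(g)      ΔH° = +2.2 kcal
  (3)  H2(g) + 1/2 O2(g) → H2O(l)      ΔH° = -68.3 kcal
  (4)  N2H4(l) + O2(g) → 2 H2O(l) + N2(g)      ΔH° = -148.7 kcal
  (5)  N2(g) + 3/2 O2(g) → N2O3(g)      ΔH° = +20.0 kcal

ΔH° = -140.2 kcal

(1) × 3 (×3 to match 3 HNO3(l) in the target): (3)·(-41.6) = -124.8 kcal
(2) reversed and × 3/2 (N2O4(g) must end up as a reactant; scale by 3/2 for the 3/2 N2O4(g)): (-3/2)·(+2.2) = -3.3 kcal
(3) reversed and × 2: (-2)·(-68.3) = +136.6 kcal
(4) as written (N2H4(l) already on the reactant side): -148.7 kcal
(5): not needed (N2O3(g) appears nowhere else).
ΔH° = (-124.8) + (-3.3) + (+136.6) + (-148.7) = -140.2 kcal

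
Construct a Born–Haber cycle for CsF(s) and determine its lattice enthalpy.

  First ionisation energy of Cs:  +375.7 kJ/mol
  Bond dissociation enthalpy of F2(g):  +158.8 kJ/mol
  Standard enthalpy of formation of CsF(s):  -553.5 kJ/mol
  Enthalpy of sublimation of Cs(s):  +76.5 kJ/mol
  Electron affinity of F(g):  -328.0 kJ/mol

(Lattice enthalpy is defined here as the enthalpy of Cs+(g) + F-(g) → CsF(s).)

ΔHf° = 1·ΔHsub + 1·(ΣIE) + 1/2·D(F2) + 1·EA + U
-553.5 = 1·(+76.5) + 1·(+375.7) + 1/2·(+158.8) + 1·(-328.0) + U
U = -553.5 − (+203.6) = -757.1 kJ/mol

U = -757.1 kJ/mol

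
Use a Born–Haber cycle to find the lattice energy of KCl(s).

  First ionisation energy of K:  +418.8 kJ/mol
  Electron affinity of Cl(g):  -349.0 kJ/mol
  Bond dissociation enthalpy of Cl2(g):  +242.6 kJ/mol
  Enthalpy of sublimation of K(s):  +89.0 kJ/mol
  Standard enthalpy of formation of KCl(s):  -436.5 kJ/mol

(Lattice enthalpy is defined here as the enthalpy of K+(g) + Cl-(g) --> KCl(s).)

ΔHf° = 1·ΔHsub + 1·(ΣIE) + 1/2·D(Cl2) + 1·EA + U
-436.5 = 1·(+89.0) + 1·(+418.8) + 1/2·(+242.6) + 1·(-349.0) + U
U = -436.5 − (+280.1) = -716.6 kJ/mol

U = -716.6 kJ/mol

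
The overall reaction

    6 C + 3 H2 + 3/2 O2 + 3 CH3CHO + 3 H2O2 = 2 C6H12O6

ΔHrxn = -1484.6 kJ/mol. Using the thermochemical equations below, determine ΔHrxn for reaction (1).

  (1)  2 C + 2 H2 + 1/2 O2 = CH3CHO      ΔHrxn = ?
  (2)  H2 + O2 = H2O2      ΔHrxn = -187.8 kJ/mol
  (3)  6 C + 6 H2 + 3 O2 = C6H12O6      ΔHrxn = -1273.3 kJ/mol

ΔHrxn = -166.2 kJ/mol

(1) reversed and × 3: contributes −3·x
(2) reversed and × 3: (-3)·(-187.8) = +563.4 kJ/mol
(3) × 2: (2)·(-1273.3) = -2546.6 kJ/mol
-1484.6 = (+563.4) + (-2546.6) − 3·x
x = (-1484.6 − (-1983.2)) / (-3) = -166.2 kJ/mol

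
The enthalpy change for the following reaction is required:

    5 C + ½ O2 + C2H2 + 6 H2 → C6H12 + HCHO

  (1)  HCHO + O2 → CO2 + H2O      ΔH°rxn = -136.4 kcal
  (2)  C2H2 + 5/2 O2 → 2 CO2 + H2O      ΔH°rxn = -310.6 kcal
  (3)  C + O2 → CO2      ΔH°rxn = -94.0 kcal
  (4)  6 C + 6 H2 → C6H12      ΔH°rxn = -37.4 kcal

ΔH°rxn = -117.6 kcal

(1) reversed: +136.4 kcal
(2) as written: -310.6 kcal
(3) reversed: +94.0 kcal
(4) as written: -37.4 kcal
Since enthalpy is a state function, ΔH°rxn = (-1)·(-136.4) + (1)·(-310.6) + (-1)·(-94.0) + (1)·(-37.4) = -117.6 kcal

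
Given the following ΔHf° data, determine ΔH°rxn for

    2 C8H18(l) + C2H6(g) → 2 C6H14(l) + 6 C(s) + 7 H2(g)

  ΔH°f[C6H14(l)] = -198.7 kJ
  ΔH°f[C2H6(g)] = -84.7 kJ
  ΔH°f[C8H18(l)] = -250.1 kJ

ΔH°rxn = 187.5 kJ

ΔH°rxn = Σ nΔHf°(products) − Σ nΔHf°(reactants).
Products: 2·(-198.7) + 6·(+0.0) + 7·(+0.0) = -397.4
Reactants: 2·(-250.1) + 1·(-84.7) = -584.9
ΔH°rxn = (-397.4) − (-584.9) = 187.5 kJ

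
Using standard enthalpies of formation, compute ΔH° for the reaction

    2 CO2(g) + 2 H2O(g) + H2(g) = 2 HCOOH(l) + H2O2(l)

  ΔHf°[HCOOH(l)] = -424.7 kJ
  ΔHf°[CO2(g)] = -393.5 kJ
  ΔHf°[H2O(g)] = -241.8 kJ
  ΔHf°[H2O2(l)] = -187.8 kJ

ΔH°rxn = Σ nΔHf°(products) − Σ nΔHf°(reactants).
Products: 2·(-424.7) + 1·(-187.8) = -1037.2
Reactants: 2·(-393.5) + 2·(-241.8) + 1·(+0.0) = -1270.6
ΔH° = (-1037.2) − (-1270.6) = 233.4 kJ

ΔH° = 233.4 kJ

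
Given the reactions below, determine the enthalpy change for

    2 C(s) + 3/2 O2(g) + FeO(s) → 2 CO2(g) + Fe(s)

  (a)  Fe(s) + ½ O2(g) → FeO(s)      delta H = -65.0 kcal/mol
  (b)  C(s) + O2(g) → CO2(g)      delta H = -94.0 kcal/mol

(a) reversed: +65.0 kcal/mol
(b) × 2: (2)·(-94.0) = -188.0 kcal/mol
By Hess's law, delta H = (+65.0) + (-188.0) = -123.0 kcal/mol

delta H = -123.0 kcal/mol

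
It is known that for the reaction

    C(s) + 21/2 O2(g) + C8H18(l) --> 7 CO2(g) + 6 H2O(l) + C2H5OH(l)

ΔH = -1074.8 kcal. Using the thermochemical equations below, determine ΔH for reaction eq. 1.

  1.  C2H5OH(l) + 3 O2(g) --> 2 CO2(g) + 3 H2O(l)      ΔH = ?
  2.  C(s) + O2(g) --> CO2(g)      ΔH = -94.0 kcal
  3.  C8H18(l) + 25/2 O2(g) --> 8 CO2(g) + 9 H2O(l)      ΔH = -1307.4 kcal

ΔH = -326.6 kcal

eq. 1 reversed (reverse to put C2H5OH(l) on the product side): contributes −x
eq. 2 as written (C(s) already on the reactant side): -94.0 kcal
eq. 3 as written (C8H18(l) already on the reactant side): -1307.4 kcal
-1074.8 = (-94.0) + (-1307.4) − x
x = (-1074.8 − (-1401.4)) / (-1) = -326.6 kcal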